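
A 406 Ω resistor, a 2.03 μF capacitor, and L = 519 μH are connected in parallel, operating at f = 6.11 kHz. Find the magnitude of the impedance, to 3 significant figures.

ω = 2πf = 38390 rad/s
X_L = ωL = 19.9 Ω
X_C = 1/(ωC) = 12.8 Ω
Parallel: admittances add. Y = 1/R + 1/(jωL) + jωC
Y = (0.00246 + j0.0277) S
|Y| = 0.0279 S → |Z| = 1/|Y| = 35.9 Ω, ∠Z = −∠Y = -84.9°

35.9 Ω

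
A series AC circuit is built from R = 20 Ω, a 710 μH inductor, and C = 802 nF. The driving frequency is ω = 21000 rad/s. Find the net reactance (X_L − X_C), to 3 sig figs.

X_L = ωL = 14.9 Ω
X_C = 1/(ωC) = 59.4 Ω
X = 14.9 − 59.4 = -44.5 Ω

-44.5 Ω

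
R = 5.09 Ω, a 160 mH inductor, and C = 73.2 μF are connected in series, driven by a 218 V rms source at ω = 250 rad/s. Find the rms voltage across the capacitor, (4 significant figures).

768.3 V

X_L = ωL = 40.00 Ω
X_C = 1/(ωC) = 54.64 Ω
Net reactance X = X_L − X_C = -14.64 Ω
Z = 5.090 − j14.64 Ω
|Z| = √(5.090² + 14.64²) = 15.50 Ω
I = V/|Z| = 14.06 A
V_C = I·|Z_C| = 14.06 × 54.64 = 768.3 V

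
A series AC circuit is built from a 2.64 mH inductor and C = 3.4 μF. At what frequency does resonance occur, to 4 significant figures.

ω₀ = 1/√(LC) = 1/√(0.00264 × 3.4e-06) = 10560 rad/s
f₀ = ω₀/(2π) = 1.680 kHz

1.680 kHz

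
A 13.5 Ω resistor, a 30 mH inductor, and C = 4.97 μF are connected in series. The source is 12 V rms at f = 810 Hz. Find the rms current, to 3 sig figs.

105 mA

ω = 2πf = 5089 rad/s
X_L = ωL = 153 Ω
X_C = 1/(ωC) = 39.5 Ω
Net reactance X = X_L − X_C = 113 Ω
Z = 13.5 + j113 Ω
|Z| = √(13.5² + 113²) = 114 Ω
I = V/|Z| = 12/114 = 105 mA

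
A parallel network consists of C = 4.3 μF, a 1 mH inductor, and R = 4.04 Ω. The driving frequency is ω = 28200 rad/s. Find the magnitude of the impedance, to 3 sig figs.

X_L = ωL = 28.2 Ω
X_C = 1/(ωC) = 8.25 Ω
Parallel: admittances add. Y = 1/R + 1/(jωL) + jωC
Y = (0.248 + j0.0858) S
|Y| = 0.262 S → |Z| = 1/|Y| = 3.82 Ω, ∠Z = −∠Y = -19.1°

3.82 Ω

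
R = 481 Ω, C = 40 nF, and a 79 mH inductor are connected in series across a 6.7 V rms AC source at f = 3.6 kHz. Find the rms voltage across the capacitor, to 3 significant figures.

8.88 V

ω = 2πf = 22620 rad/s
X_L = ωL = 1790 Ω
X_C = 1/(ωC) = 1110 Ω
Net reactance X = X_L − X_C = 682 Ω
Z = 481 + j682 Ω
|Z| = √(481² + 682²) = 834 Ω
I = V/|Z| = 8.03 mA
V_C = I·|Z_C| = 0.00803 × 1110 = 8.88 V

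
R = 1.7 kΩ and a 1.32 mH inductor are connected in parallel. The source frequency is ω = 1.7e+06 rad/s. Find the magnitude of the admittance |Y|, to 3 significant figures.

X_L = ωL = 2240 Ω
Parallel: admittances add. Y = 1/R + 1/(jωL)
Y = (0.000588 − j0.000446) S
|Y| = 0.000738 S → |Z| = 1/|Y| = 1360 Ω, ∠Z = −∠Y = 37.1°

738 μS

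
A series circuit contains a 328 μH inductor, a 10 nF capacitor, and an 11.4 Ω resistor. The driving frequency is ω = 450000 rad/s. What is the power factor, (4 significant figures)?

0.1510

X_L = ωL = 147.6 Ω
X_C = 1/(ωC) = 222.2 Ω
Net reactance X = X_L − X_C = -74.62 Ω
Z = 11.40 − j74.62 Ω
|Z| = √(11.40² + 74.62²) = 75.49 Ω
∠Z = arctan(-74.62/11.40) = -81.31°
cos φ = cos(-81.31°) = 0.1510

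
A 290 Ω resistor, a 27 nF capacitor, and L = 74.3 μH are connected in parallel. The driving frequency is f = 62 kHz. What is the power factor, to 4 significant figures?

ω = 2πf = 389600 rad/s
X_L = ωL = 28.94 Ω
X_C = 1/(ωC) = 95.07 Ω
Parallel: admittances add. Y = 1/R + 1/(jωL) + jωC
Y = (0.003448 − j0.02403) S
|Y| = 0.02428 S → |Z| = 1/|Y| = 41.19 Ω, ∠Z = −∠Y = 81.83°
cos φ = cos(81.83°) = 0.1420

0.1420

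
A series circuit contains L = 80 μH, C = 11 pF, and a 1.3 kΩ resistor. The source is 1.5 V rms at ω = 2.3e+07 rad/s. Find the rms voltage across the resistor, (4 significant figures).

0.7861 V

X_L = ωL = 1840 Ω
X_C = 1/(ωC) = 3953 Ω
Net reactance X = X_L − X_C = -2113 Ω
Z = 1300 − j2113 Ω
|Z| = √(1300² + 2113²) = 2481 Ω
I = V/|Z| = 604.7 μA
V_R = I·|Z_R| = 0.0006047 × 1300 = 0.7861 V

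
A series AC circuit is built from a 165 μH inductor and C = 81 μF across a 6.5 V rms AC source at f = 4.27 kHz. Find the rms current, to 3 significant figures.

ω = 2πf = 26830 rad/s
X_L = ωL = 4.43 Ω
X_C = 1/(ωC) = 0.460 Ω
Net reactance X = X_L − X_C = 3.97 Ω
Z = j3.97 Ω
|Z| = √(0² + 3.97²) = 3.97 Ω
I = V/|Z| = 6.5/3.97 = 1.64 A

1.64 A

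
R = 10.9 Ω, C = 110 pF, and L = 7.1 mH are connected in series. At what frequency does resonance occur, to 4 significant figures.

ω₀ = 1/√(LC) = 1/√(0.0071 × 1.1e-10) = 1.132e+06 rad/s
f₀ = ω₀/(2π) = 180.1 kHz

180.1 kHz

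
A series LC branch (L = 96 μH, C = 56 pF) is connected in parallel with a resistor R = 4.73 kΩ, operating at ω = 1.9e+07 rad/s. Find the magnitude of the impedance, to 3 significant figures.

869 Ω

X_L = ωL = 1820 Ω
X_C = 1/(ωC) = 940 Ω
Branch 1: Z₁ = R = 4730 Ω
Branch 2 (series LC): Z₂ = j(X_L − X_C) = j884 Ω
Parallel: Z = Z₁Z₂/(Z₁+Z₂), |Z| = 869 Ω, ∠Z = 79.4°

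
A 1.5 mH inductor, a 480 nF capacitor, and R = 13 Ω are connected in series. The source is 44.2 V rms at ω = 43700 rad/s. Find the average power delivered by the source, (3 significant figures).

X_L = ωL = 65.5 Ω
X_C = 1/(ωC) = 47.7 Ω
Net reactance X = X_L − X_C = 17.9 Ω
Z = 13.0 + j17.9 Ω
|Z| = √(13.0² + 17.9²) = 22.1 Ω
∠Z = arctan(17.9/13.0) = 54.0°
I = V/|Z| = 2.00 A
P = VI cos φ = 44.2 × 2.00 × cos(54.0°) = 52.0 W

52.0 W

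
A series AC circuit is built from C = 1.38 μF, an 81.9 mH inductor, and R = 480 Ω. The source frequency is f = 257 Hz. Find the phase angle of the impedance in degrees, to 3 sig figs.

-33.4°

ω = 2πf = 1615 rad/s
X_L = ωL = 132 Ω
X_C = 1/(ωC) = 449 Ω
Net reactance X = X_L − X_C = -317 Ω
Z = 480 − j317 Ω
|Z| = √(480² + 317²) = 575 Ω
∠Z = arctan(-317/480) = -33.4°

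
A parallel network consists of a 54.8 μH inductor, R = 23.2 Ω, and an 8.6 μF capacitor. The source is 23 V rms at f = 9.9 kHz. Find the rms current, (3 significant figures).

ω = 2πf = 62200 rad/s
X_L = ωL = 3.41 Ω
X_C = 1/(ωC) = 1.87 Ω
Parallel: admittances add. Y = 1/R + 1/(jωL) + jωC
Y = (0.0431 + j0.242) S
|Y| = 0.245 S → |Z| = 1/|Y| = 4.07 Ω, ∠Z = −∠Y = -79.9°
I = V/|Z| = 23/4.07 = 5.64 A

5.64 A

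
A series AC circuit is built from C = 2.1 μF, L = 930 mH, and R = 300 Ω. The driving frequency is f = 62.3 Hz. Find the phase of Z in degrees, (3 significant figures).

-70.6°

ω = 2πf = 391.4 rad/s
X_L = ωL = 364 Ω
X_C = 1/(ωC) = 1220 Ω
Net reactance X = X_L − X_C = -852 Ω
Z = 300 − j852 Ω
|Z| = √(300² + 852²) = 904 Ω
∠Z = arctan(-852/300) = -70.6°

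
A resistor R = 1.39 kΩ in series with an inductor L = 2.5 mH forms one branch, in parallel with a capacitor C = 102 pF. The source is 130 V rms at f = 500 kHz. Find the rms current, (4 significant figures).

ω = 2πf = 3.142e+06 rad/s
X_L = ωL = 7854 Ω
X_C = 1/(ωC) = 3121 Ω
Branch 1 (R+jX_L): Z₁ = 1390 + j7854 Ω, |Z₁| = 7976 Ω
Branch 2 (−jX_C): Z₂ = −j3121 Ω
Parallel: Z = Z₁Z₂/(Z₁+Z₂), |Z| = 5046 Ω, ∠Z = -83.67°
I = V/|Z| = 130/5046 = 25.77 mA

25.77 mA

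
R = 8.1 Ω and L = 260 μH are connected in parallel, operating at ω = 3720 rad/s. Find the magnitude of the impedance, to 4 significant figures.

0.9604 Ω

X_L = ωL = 0.9672 Ω
Parallel: admittances add. Y = 1/R + 1/(jωL)
Y = (0.1235 − j1.034) S
|Y| = 1.041 S → |Z| = 1/|Y| = 0.9604 Ω, ∠Z = −∠Y = 83.19°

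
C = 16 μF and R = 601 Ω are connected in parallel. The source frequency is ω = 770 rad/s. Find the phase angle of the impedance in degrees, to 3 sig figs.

-82.3°

X_C = 1/(ωC) = 81.2 Ω
Parallel: admittances add. Y = 1/R + jωC
Y = (0.00166 + j0.0123) S
|Y| = 0.0124 S → |Z| = 1/|Y| = 80.4 Ω, ∠Z = −∠Y = -82.3°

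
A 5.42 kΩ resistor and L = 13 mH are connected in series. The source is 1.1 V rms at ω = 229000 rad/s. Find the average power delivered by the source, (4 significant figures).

X_L = ωL = 2977 Ω
Z = 5420 + j2977 Ω
|Z| = √(5420² + 2977²) = 6184 Ω
∠Z = arctan(2977/5420) = 28.78°
I = V/|Z| = 177.9 μA
P = VI cos φ = 1.1 × 0.0001779 × cos(28.78°) = 171.5 μW

171.5 μW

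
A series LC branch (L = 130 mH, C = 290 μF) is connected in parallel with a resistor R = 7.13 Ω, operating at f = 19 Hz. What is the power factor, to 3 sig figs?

0.882

ω = 2πf = 119.4 rad/s
X_L = ωL = 15.5 Ω
X_C = 1/(ωC) = 28.9 Ω
Branch 1: Z₁ = R = 7.13 Ω
Branch 2 (series LC): Z₂ = j(X_L − X_C) = −j13.4 Ω
Parallel: Z = Z₁Z₂/(Z₁+Z₂), |Z| = 6.29 Ω, ∠Z = -28.1°
cos φ = cos(-28.1°) = 0.882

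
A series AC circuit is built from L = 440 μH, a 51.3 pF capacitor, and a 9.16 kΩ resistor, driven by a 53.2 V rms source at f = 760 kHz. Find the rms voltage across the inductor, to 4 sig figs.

11.93 V

ω = 2πf = 4.775e+06 rad/s
X_L = ωL = 2101 Ω
X_C = 1/(ωC) = 4082 Ω
Net reactance X = X_L − X_C = -1981 Ω
Z = 9160 − j1981 Ω
|Z| = √(9160² + 1981²) = 9372 Ω
I = V/|Z| = 5.677 mA
V_L = I·|Z_L| = 0.005677 × 2101 = 11.93 V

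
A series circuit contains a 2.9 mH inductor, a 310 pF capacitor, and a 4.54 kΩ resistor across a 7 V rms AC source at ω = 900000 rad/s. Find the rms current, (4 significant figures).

X_L = ωL = 2610 Ω
X_C = 1/(ωC) = 3584 Ω
Net reactance X = X_L − X_C = -974.2 Ω
Z = 4540 − j974.2 Ω
|Z| = √(4540² + 974.2²) = 4643 Ω
I = V/|Z| = 7/4643 = 1.508 mA

1.508 mA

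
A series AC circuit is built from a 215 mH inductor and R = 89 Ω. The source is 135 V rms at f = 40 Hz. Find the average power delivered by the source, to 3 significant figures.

150 W

ω = 2πf = 251.3 rad/s
X_L = ωL = 54.0 Ω
Z = 89.0 + j54.0 Ω
|Z| = √(89.0² + 54.0²) = 104 Ω
∠Z = arctan(54.0/89.0) = 31.3°
I = V/|Z| = 1.30 A
P = VI cos φ = 135 × 1.30 × cos(31.3°) = 150 W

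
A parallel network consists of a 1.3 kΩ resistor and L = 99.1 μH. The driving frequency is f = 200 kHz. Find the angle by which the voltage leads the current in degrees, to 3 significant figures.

84.5°

ω = 2πf = 1.257e+06 rad/s
X_L = ωL = 125 Ω
Parallel: admittances add. Y = 1/R + 1/(jωL)
Y = (0.000769 − j0.00803) S
|Y| = 0.00807 S → |Z| = 1/|Y| = 124 Ω, ∠Z = −∠Y = 84.5°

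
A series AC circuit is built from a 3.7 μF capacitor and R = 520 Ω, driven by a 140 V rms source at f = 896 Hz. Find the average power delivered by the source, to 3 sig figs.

ω = 2πf = 5630 rad/s
X_C = 1/(ωC) = 48.0 Ω
Z = 520 − j48.0 Ω
|Z| = √(520² + 48.0²) = 522 Ω
∠Z = arctan(-48.0/520) = -5.27°
I = V/|Z| = 268 mA
P = VI cos φ = 140 × 0.268 × cos(-5.27°) = 37.4 W

37.4 W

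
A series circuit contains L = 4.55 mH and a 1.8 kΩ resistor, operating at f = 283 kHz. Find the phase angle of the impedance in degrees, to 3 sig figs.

ω = 2πf = 1.778e+06 rad/s
X_L = ωL = 8090 Ω
Z = 1800 + j8090 Ω
|Z| = √(1800² + 8090²) = 8290 Ω
∠Z = arctan(8090/1800) = 77.5°

77.5°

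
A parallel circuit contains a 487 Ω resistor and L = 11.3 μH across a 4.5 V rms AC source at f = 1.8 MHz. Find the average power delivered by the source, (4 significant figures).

41.58 mW

ω = 2πf = 1.131e+07 rad/s
X_L = ωL = 127.8 Ω
Parallel: admittances add. Y = 1/R + 1/(jωL)
Y = (0.002053 − j0.007825) S
|Y| = 0.008090 S → |Z| = 1/|Y| = 123.6 Ω, ∠Z = −∠Y = 75.30°
I = V/|Z| = 36.40 mA
P = VI cos φ = 4.5 × 0.03640 × cos(75.30°) = 41.58 mW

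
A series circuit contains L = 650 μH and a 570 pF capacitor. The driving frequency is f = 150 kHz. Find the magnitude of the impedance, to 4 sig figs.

1249 Ω

ω = 2πf = 942500 rad/s
X_L = ωL = 612.6 Ω
X_C = 1/(ωC) = 1861 Ω
Net reactance X = X_L − X_C = -1249 Ω
Z = − j1249 Ω
|Z| = √(0² + 1249²) = 1249 Ω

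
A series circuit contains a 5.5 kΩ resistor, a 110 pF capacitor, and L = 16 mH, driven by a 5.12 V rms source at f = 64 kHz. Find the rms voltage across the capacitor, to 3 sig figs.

6.78 V

ω = 2πf = 402100 rad/s
X_L = ωL = 6430 Ω
X_C = 1/(ωC) = 22600 Ω
Net reactance X = X_L − X_C = -16200 Ω
Z = 5500 − j16200 Ω
|Z| = √(5500² + 16200²) = 17100 Ω
I = V/|Z| = 300 μA
V_C = I·|Z_C| = 0.000300 × 22600 = 6.78 V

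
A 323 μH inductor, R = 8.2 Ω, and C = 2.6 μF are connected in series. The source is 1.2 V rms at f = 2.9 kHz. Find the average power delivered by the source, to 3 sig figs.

39.5 mW

ω = 2πf = 18220 rad/s
X_L = ωL = 5.89 Ω
X_C = 1/(ωC) = 21.1 Ω
Net reactance X = X_L − X_C = -15.2 Ω
Z = 8.20 − j15.2 Ω
|Z| = √(8.20² + 15.2²) = 17.3 Ω
∠Z = arctan(-15.2/8.20) = -61.7°
I = V/|Z| = 69.4 mA
P = VI cos φ = 1.2 × 0.0694 × cos(-61.7°) = 39.5 mW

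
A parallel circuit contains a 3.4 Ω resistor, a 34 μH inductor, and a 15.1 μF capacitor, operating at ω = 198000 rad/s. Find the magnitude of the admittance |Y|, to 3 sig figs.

2.86 S

X_L = ωL = 6.73 Ω
X_C = 1/(ωC) = 0.334 Ω
Parallel: admittances add. Y = 1/R + 1/(jωL) + jωC
Y = (0.294 + j2.84) S
|Y| = 2.86 S → |Z| = 1/|Y| = 0.350 Ω, ∠Z = −∠Y = -84.1°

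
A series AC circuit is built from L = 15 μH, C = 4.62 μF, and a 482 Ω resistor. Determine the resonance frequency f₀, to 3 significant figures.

ω₀ = 1/√(LC) = 1/√(1.5e-05 × 4.62e-06) = 120100 rad/s
f₀ = ω₀/(2π) = 19.1 kHz

19.1 kHz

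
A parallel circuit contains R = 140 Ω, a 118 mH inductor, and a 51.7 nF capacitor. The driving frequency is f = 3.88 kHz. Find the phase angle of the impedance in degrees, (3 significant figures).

ω = 2πf = 24380 rad/s
X_L = ωL = 2880 Ω
X_C = 1/(ωC) = 793 Ω
Parallel: admittances add. Y = 1/R + 1/(jωL) + jωC
Y = (0.00714 + j0.000913) S
|Y| = 0.00720 S → |Z| = 1/|Y| = 139 Ω, ∠Z = −∠Y = -7.28°

-7.28°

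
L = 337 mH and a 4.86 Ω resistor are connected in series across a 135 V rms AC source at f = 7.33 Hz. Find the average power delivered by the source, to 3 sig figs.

335 W

ω = 2πf = 46.06 rad/s
X_L = ωL = 15.5 Ω
Z = 4.86 + j15.5 Ω
|Z| = √(4.86² + 15.5²) = 16.3 Ω
∠Z = arctan(15.5/4.86) = 72.6°
I = V/|Z| = 8.30 A
P = VI cos φ = 135 × 8.30 × cos(72.6°) = 335 W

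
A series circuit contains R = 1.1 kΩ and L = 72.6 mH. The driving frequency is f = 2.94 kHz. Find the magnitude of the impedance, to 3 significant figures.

1730 Ω

ω = 2πf = 18470 rad/s
X_L = ωL = 1340 Ω
Z = 1100 + j1340 Ω
|Z| = √(1100² + 1340²) = 1730 Ω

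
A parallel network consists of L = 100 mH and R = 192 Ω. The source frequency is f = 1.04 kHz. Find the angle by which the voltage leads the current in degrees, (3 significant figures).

ω = 2πf = 6535 rad/s
X_L = ωL = 653 Ω
Parallel: admittances add. Y = 1/R + 1/(jωL)
Y = (0.00521 − j0.00153) S
|Y| = 0.00543 S → |Z| = 1/|Y| = 184 Ω, ∠Z = −∠Y = 16.4°

16.4°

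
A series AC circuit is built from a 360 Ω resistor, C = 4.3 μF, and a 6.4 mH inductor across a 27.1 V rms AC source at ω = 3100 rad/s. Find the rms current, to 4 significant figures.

74.41 mA

X_L = ωL = 19.84 Ω
X_C = 1/(ωC) = 75.02 Ω
Net reactance X = X_L − X_C = -55.18 Ω
Z = 360.0 − j55.18 Ω
|Z| = √(360.0² + 55.18²) = 364.2 Ω
I = V/|Z| = 27.1/364.2 = 74.41 mA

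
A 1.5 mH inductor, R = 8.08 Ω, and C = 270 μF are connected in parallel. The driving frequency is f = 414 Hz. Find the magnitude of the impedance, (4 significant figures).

2.160 Ω

ω = 2πf = 2601 rad/s
X_L = ωL = 3.902 Ω
X_C = 1/(ωC) = 1.424 Ω
Parallel: admittances add. Y = 1/R + 1/(jωL) + jωC
Y = (0.1238 + j0.4460) S
|Y| = 0.4629 S → |Z| = 1/|Y| = 2.160 Ω, ∠Z = −∠Y = -74.49°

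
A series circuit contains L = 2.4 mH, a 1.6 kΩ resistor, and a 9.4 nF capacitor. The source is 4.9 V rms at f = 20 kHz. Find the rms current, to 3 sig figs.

2.90 mA

ω = 2πf = 125700 rad/s
X_L = ωL = 302 Ω
X_C = 1/(ωC) = 847 Ω
Net reactance X = X_L − X_C = -545 Ω
Z = 1600 − j545 Ω
|Z| = √(1600² + 545²) = 1690 Ω
I = V/|Z| = 4.9/1690 = 2.90 mA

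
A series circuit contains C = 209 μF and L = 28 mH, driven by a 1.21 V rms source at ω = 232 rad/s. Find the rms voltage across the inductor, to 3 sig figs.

0.556 V

X_L = ωL = 6.50 Ω
X_C = 1/(ωC) = 20.6 Ω
Net reactance X = X_L − X_C = -14.1 Ω
Z = − j14.1 Ω
|Z| = √(0² + 14.1²) = 14.1 Ω
I = V/|Z| = 85.6 mA
V_L = I·|Z_L| = 0.0856 × 6.50 = 0.556 V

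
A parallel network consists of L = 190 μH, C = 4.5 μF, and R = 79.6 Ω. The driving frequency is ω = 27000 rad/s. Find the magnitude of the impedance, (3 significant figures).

X_L = ωL = 5.13 Ω
X_C = 1/(ωC) = 8.23 Ω
Parallel: admittances add. Y = 1/R + 1/(jωL) + jωC
Y = (0.0126 − j0.0734) S
|Y| = 0.0745 S → |Z| = 1/|Y| = 13.4 Ω, ∠Z = −∠Y = 80.3°

13.4 Ω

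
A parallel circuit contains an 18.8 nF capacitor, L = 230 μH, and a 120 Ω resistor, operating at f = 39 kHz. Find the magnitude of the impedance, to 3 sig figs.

64.3 Ω

ω = 2πf = 245000 rad/s
X_L = ωL = 56.4 Ω
X_C = 1/(ωC) = 217 Ω
Parallel: admittances add. Y = 1/R + 1/(jωL) + jωC
Y = (0.00833 − j0.0131) S
|Y| = 0.0156 S → |Z| = 1/|Y| = 64.3 Ω, ∠Z = −∠Y = 57.6°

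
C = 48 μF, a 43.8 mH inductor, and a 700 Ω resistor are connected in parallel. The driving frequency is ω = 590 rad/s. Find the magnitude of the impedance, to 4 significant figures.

X_L = ωL = 25.84 Ω
X_C = 1/(ωC) = 35.31 Ω
Parallel: admittances add. Y = 1/R + 1/(jωL) + jωC
Y = (0.001429 − j0.01038) S
|Y| = 0.01047 S → |Z| = 1/|Y| = 95.47 Ω, ∠Z = −∠Y = 82.16°

95.47 Ω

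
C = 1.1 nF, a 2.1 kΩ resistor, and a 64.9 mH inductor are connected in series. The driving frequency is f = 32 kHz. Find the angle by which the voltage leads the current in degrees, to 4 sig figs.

76.17°

ω = 2πf = 201100 rad/s
X_L = ωL = 13050 Ω
X_C = 1/(ωC) = 4521 Ω
Net reactance X = X_L − X_C = 8527 Ω
Z = 2100 + j8527 Ω
|Z| = √(2100² + 8527²) = 8782 Ω
∠Z = arctan(8527/2100) = 76.17°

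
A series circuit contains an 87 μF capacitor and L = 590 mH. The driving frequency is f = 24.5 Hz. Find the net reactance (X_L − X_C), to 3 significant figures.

ω = 2πf = 153.9 rad/s
X_L = ωL = 90.8 Ω
X_C = 1/(ωC) = 74.7 Ω
X = 90.8 − 74.7 = 16.2 Ω

16.2 Ω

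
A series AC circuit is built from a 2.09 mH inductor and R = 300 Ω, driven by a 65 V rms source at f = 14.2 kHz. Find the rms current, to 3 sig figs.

184 mA

ω = 2πf = 89220 rad/s
X_L = ωL = 186 Ω
Z = 300 + j186 Ω
|Z| = √(300² + 186²) = 353 Ω
I = V/|Z| = 65/353 = 184 mA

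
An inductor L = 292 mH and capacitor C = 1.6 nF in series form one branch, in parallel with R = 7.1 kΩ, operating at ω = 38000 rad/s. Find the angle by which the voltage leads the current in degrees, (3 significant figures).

-53.0°

X_L = ωL = 11100 Ω
X_C = 1/(ωC) = 16400 Ω
Branch 1: Z₁ = R = 7100 Ω
Branch 2 (series LC): Z₂ = j(X_L − X_C) = −j5350 Ω
Parallel: Z = Z₁Z₂/(Z₁+Z₂), |Z| = 4270 Ω, ∠Z = -53.0°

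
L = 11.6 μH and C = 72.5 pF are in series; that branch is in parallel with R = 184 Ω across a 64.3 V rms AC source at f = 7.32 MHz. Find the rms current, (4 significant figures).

ω = 2πf = 4.599e+07 rad/s
X_L = ωL = 533.5 Ω
X_C = 1/(ωC) = 299.9 Ω
Branch 1: Z₁ = R = 184.0 Ω
Branch 2 (series LC): Z₂ = j(X_L − X_C) = j233.6 Ω
Parallel: Z = Z₁Z₂/(Z₁+Z₂), |Z| = 144.6 Ω, ∠Z = 38.22°
I = V/|Z| = 64.3/144.6 = 444.8 mA

444.8 mA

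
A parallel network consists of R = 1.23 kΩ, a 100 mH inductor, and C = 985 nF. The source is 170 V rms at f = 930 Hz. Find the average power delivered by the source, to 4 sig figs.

ω = 2πf = 5843 rad/s
X_L = ωL = 584.3 Ω
X_C = 1/(ωC) = 173.7 Ω
Parallel: admittances add. Y = 1/R + 1/(jωL) + jωC
Y = (0.0008130 + j0.004044) S
|Y| = 0.004125 S → |Z| = 1/|Y| = 242.4 Ω, ∠Z = −∠Y = -78.63°
I = V/|Z| = 701.3 mA
P = VI cos φ = 170 × 0.7013 × cos(-78.63°) = 23.50 W

23.50 W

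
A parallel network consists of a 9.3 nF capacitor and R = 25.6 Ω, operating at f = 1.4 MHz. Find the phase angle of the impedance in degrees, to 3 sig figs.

-64.5°

ω = 2πf = 8.796e+06 rad/s
X_C = 1/(ωC) = 12.2 Ω
Parallel: admittances add. Y = 1/R + jωC
Y = (0.0391 + j0.0818) S
|Y| = 0.0907 S → |Z| = 1/|Y| = 11.0 Ω, ∠Z = −∠Y = -64.5°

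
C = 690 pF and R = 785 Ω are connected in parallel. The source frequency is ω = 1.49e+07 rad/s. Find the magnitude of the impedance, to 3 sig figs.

X_C = 1/(ωC) = 97.3 Ω
Parallel: admittances add. Y = 1/R + jωC
Y = (0.00127 + j0.0103) S
|Y| = 0.0104 S → |Z| = 1/|Y| = 96.5 Ω, ∠Z = −∠Y = -82.9°

96.5 Ω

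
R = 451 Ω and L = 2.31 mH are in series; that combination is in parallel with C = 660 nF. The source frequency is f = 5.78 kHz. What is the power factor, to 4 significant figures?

ω = 2πf = 36320 rad/s
X_L = ωL = 83.89 Ω
X_C = 1/(ωC) = 41.72 Ω
Branch 1 (R+jX_L): Z₁ = 451.0 + j83.89 Ω, |Z₁| = 458.7 Ω
Branch 2 (−jX_C): Z₂ = −j41.72 Ω
Parallel: Z = Z₁Z₂/(Z₁+Z₂), |Z| = 42.25 Ω, ∠Z = -84.80°
cos φ = cos(-84.80°) = 0.09055

0.09055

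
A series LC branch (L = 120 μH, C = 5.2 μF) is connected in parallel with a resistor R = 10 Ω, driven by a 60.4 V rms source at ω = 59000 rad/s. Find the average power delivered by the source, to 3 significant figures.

X_L = ωL = 7.08 Ω
X_C = 1/(ωC) = 3.26 Ω
Branch 1: Z₁ = R = 10.0 Ω
Branch 2 (series LC): Z₂ = j(X_L − X_C) = j3.82 Ω
Parallel: Z = Z₁Z₂/(Z₁+Z₂), |Z| = 3.57 Ω, ∠Z = 69.1°
I = V/|Z| = 16.9 A
P = VI cos φ = 60.4 × 16.9 × cos(69.1°) = 365 W

365 W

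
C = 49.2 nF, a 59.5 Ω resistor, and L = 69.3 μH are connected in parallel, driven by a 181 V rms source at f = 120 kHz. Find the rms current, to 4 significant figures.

4.452 A

ω = 2πf = 754000 rad/s
X_L = ωL = 52.25 Ω
X_C = 1/(ωC) = 26.96 Ω
Parallel: admittances add. Y = 1/R + 1/(jωL) + jωC
Y = (0.01681 + j0.01796) S
|Y| = 0.02460 S → |Z| = 1/|Y| = 40.66 Ω, ∠Z = −∠Y = -46.90°
I = V/|Z| = 181/40.66 = 4.452 A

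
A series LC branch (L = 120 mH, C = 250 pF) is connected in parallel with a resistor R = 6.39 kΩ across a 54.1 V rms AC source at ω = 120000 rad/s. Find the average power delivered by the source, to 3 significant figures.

458 mW

X_L = ωL = 14400 Ω
X_C = 1/(ωC) = 33300 Ω
Branch 1: Z₁ = R = 6390 Ω
Branch 2 (series LC): Z₂ = j(X_L − X_C) = −j18900 Ω
Parallel: Z = Z₁Z₂/(Z₁+Z₂), |Z| = 6050 Ω, ∠Z = -18.6°
I = V/|Z| = 8.94 mA
P = VI cos φ = 54.1 × 0.00894 × cos(-18.6°) = 458 mW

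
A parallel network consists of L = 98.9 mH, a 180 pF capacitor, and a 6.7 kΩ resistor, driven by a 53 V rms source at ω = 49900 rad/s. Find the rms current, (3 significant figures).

13.0 mA

X_L = ωL = 4940 Ω
X_C = 1/(ωC) = 111000 Ω
Parallel: admittances add. Y = 1/R + 1/(jωL) + jωC
Y = (0.000149 − j0.000194) S
|Y| = 0.000244 S → |Z| = 1/|Y| = 4090 Ω, ∠Z = −∠Y = 52.4°
I = V/|Z| = 53/4090 = 13.0 mA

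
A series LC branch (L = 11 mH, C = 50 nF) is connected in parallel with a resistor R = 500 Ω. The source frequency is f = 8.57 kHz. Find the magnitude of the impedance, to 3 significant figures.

ω = 2πf = 53850 rad/s
X_L = ωL = 592 Ω
X_C = 1/(ωC) = 371 Ω
Branch 1: Z₁ = R = 500 Ω
Branch 2 (series LC): Z₂ = j(X_L − X_C) = j221 Ω
Parallel: Z = Z₁Z₂/(Z₁+Z₂), |Z| = 202 Ω, ∠Z = 66.2°

202 Ω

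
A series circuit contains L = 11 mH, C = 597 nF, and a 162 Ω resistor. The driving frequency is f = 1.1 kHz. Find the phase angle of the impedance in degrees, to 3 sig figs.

-45.8°

ω = 2πf = 6912 rad/s
X_L = ωL = 76.0 Ω
X_C = 1/(ωC) = 242 Ω
Net reactance X = X_L − X_C = -166 Ω
Z = 162 − j166 Ω
|Z| = √(162² + 166²) = 232 Ω
∠Z = arctan(-166/162) = -45.8°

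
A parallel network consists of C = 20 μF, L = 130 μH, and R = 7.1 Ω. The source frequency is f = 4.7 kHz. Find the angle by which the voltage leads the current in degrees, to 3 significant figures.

-66.9°

ω = 2πf = 29530 rad/s
X_L = ωL = 3.84 Ω
X_C = 1/(ωC) = 1.69 Ω
Parallel: admittances add. Y = 1/R + 1/(jωL) + jωC
Y = (0.141 + j0.330) S
|Y| = 0.359 S → |Z| = 1/|Y| = 2.79 Ω, ∠Z = −∠Y = -66.9°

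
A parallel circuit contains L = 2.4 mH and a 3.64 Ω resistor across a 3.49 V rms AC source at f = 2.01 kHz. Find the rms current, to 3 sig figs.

ω = 2πf = 12630 rad/s
X_L = ωL = 30.3 Ω
Parallel: admittances add. Y = 1/R + 1/(jωL)
Y = (0.275 − j0.0330) S
|Y| = 0.277 S → |Z| = 1/|Y| = 3.61 Ω, ∠Z = −∠Y = 6.85°
I = V/|Z| = 3.49/3.61 = 966 mA

966 mA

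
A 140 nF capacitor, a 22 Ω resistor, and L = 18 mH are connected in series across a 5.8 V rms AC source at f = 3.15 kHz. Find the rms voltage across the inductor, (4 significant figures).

91.90 V

ω = 2πf = 19790 rad/s
X_L = ωL = 356.3 Ω
X_C = 1/(ωC) = 360.9 Ω
Net reactance X = X_L − X_C = -4.639 Ω
Z = 22.00 − j4.639 Ω
|Z| = √(22.00² + 4.639²) = 22.48 Ω
I = V/|Z| = 258.0 mA
V_L = I·|Z_L| = 0.2580 × 356.3 = 91.90 V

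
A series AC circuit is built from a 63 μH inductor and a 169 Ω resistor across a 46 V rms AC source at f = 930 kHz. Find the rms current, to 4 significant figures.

ω = 2πf = 5.843e+06 rad/s
X_L = ωL = 368.1 Ω
Z = 169.0 + j368.1 Ω
|Z| = √(169.0² + 368.1²) = 405.1 Ω
I = V/|Z| = 46/405.1 = 113.6 mA

113.6 mA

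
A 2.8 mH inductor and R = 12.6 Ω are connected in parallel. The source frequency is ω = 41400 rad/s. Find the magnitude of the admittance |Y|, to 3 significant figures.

X_L = ωL = 116 Ω
Parallel: admittances add. Y = 1/R + 1/(jωL)
Y = (0.0794 − j0.00863) S
|Y| = 0.0798 S → |Z| = 1/|Y| = 12.5 Ω, ∠Z = −∠Y = 6.20°

79.8 mS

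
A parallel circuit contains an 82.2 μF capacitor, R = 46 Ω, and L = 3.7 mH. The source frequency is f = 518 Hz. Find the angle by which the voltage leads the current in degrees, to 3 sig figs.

ω = 2πf = 3255 rad/s
X_L = ωL = 12.0 Ω
X_C = 1/(ωC) = 3.74 Ω
Parallel: admittances add. Y = 1/R + 1/(jωL) + jωC
Y = (0.0217 + j0.184) S
|Y| = 0.186 S → |Z| = 1/|Y| = 5.38 Ω, ∠Z = −∠Y = -83.3°

-83.3°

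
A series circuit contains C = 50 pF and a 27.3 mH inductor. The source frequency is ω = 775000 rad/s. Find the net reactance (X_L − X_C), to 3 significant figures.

X_L = ωL = 21200 Ω
X_C = 1/(ωC) = 25800 Ω
X = 21200 − 25800 = -4650 Ω

-4650 Ω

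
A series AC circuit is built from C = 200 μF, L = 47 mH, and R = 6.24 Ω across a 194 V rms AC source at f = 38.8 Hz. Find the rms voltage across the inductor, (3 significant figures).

ω = 2πf = 243.8 rad/s
X_L = ωL = 11.5 Ω
X_C = 1/(ωC) = 20.5 Ω
Net reactance X = X_L − X_C = -9.05 Ω
Z = 6.24 − j9.05 Ω
|Z| = √(6.24² + 9.05²) = 11.0 Ω
I = V/|Z| = 17.6 A
V_L = I·|Z_L| = 17.6 × 11.5 = 202 V

202 V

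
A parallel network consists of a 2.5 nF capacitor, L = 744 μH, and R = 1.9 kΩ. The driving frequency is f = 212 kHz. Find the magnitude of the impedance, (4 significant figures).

ω = 2πf = 1.332e+06 rad/s
X_L = ωL = 991.0 Ω
X_C = 1/(ωC) = 300.3 Ω
Parallel: admittances add. Y = 1/R + 1/(jωL) + jωC
Y = (0.0005263 + j0.002321) S
|Y| = 0.002380 S → |Z| = 1/|Y| = 420.2 Ω, ∠Z = −∠Y = -77.22°

420.2 Ω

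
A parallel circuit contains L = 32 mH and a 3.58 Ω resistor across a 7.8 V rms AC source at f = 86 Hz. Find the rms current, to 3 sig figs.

2.22 A

ω = 2πf = 540.4 rad/s
X_L = ωL = 17.3 Ω
Parallel: admittances add. Y = 1/R + 1/(jωL)
Y = (0.279 − j0.0578) S
|Y| = 0.285 S → |Z| = 1/|Y| = 3.51 Ω, ∠Z = −∠Y = 11.7°
I = V/|Z| = 7.8/3.51 = 2.22 A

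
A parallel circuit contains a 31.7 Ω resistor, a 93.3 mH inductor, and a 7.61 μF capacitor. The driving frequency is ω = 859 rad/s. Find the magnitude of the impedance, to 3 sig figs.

31.2 Ω

X_L = ωL = 80.1 Ω
X_C = 1/(ωC) = 153 Ω
Parallel: admittances add. Y = 1/R + 1/(jωL) + jωC
Y = (0.0315 − j0.00594) S
|Y| = 0.0321 S → |Z| = 1/|Y| = 31.2 Ω, ∠Z = −∠Y = 10.7°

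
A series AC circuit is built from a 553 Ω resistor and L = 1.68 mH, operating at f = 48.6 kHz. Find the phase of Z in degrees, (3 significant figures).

ω = 2πf = 305400 rad/s
X_L = ωL = 513 Ω
Z = 553 + j513 Ω
|Z| = √(553² + 513²) = 754 Ω
∠Z = arctan(513/553) = 42.9°

42.9°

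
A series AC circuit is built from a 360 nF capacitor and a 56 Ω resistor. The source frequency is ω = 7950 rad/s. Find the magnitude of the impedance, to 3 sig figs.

354 Ω

X_C = 1/(ωC) = 349 Ω
Z = 56.0 − j349 Ω
|Z| = √(56.0² + 349²) = 354 Ω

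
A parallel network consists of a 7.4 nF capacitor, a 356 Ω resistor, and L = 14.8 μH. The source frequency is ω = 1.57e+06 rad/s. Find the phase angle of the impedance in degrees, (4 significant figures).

84.89°

X_L = ωL = 23.24 Ω
X_C = 1/(ωC) = 86.07 Ω
Parallel: admittances add. Y = 1/R + 1/(jωL) + jωC
Y = (0.002809 − j0.03142) S
|Y| = 0.03154 S → |Z| = 1/|Y| = 31.70 Ω, ∠Z = −∠Y = 84.89°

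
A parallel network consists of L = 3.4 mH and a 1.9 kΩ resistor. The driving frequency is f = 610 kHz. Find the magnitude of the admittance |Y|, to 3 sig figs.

532 μS

ω = 2πf = 3.833e+06 rad/s
X_L = ωL = 13000 Ω
Parallel: admittances add. Y = 1/R + 1/(jωL)
Y = (0.000526 − j7.67e-05) S
|Y| = 0.000532 S → |Z| = 1/|Y| = 1880 Ω, ∠Z = −∠Y = 8.30°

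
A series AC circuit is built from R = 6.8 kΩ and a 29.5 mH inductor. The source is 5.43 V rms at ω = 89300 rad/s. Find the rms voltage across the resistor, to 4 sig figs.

5.063 V

X_L = ωL = 2634 Ω
Z = 6800 + j2634 Ω
|Z| = √(6800² + 2634²) = 7292 Ω
I = V/|Z| = 744.6 μA
V_R = I·|Z_R| = 0.0007446 × 6800 = 5.063 V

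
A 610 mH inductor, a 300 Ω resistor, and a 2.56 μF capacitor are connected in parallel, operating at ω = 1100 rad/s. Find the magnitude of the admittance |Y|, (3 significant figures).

3.59 mS

X_L = ωL = 671 Ω
X_C = 1/(ωC) = 355 Ω
Parallel: admittances add. Y = 1/R + 1/(jωL) + jωC
Y = (0.00333 + j0.00133) S
|Y| = 0.00359 S → |Z| = 1/|Y| = 279 Ω, ∠Z = −∠Y = -21.7°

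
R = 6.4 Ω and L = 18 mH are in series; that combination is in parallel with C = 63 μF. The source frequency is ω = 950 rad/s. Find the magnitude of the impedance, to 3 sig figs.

47.6 Ω

X_L = ωL = 17.1 Ω
X_C = 1/(ωC) = 16.7 Ω
Branch 1 (R+jX_L): Z₁ = 6.40 + j17.1 Ω, |Z₁| = 18.3 Ω
Branch 2 (−jX_C): Z₂ = −j16.7 Ω
Parallel: Z = Z₁Z₂/(Z₁+Z₂), |Z| = 47.6 Ω, ∠Z = -24.0°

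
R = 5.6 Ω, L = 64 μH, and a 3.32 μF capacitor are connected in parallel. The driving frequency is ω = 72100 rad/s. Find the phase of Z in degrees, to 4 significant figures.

-7.232°

X_L = ωL = 4.614 Ω
X_C = 1/(ωC) = 4.178 Ω
Parallel: admittances add. Y = 1/R + 1/(jωL) + jωC
Y = (0.1786 + j0.02266) S
|Y| = 0.1800 S → |Z| = 1/|Y| = 5.555 Ω, ∠Z = −∠Y = -7.232°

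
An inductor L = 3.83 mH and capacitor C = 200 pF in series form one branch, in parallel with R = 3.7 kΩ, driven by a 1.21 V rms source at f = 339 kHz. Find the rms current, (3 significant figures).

ω = 2πf = 2.13e+06 rad/s
X_L = ωL = 8160 Ω
X_C = 1/(ωC) = 2350 Ω
Branch 1: Z₁ = R = 3700 Ω
Branch 2 (series LC): Z₂ = j(X_L − X_C) = j5810 Ω
Parallel: Z = Z₁Z₂/(Z₁+Z₂), |Z| = 3120 Ω, ∠Z = 32.5°
I = V/|Z| = 1.21/3120 = 388 μA

388 μA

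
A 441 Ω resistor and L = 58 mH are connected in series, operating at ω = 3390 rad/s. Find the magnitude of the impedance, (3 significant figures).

X_L = ωL = 197 Ω
Z = 441 + j197 Ω
|Z| = √(441² + 197²) = 483 Ω

483 Ω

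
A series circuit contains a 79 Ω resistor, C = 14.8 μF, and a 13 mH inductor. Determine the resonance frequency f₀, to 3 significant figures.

363 Hz

ω₀ = 1/√(LC) = 1/√(0.013 × 1.48e-05) = 2280 rad/s
f₀ = ω₀/(2π) = 363 Hz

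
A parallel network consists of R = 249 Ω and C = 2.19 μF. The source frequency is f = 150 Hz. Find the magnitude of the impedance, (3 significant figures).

ω = 2πf = 942.5 rad/s
X_C = 1/(ωC) = 484 Ω
Parallel: admittances add. Y = 1/R + jωC
Y = (0.00402 + j0.00206) S
|Y| = 0.00452 S → |Z| = 1/|Y| = 221 Ω, ∠Z = −∠Y = -27.2°

221 Ω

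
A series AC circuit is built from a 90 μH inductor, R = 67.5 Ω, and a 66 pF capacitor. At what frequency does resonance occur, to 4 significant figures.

ω₀ = 1/√(LC) = 1/√(9e-05 × 6.6e-11) = 1.297e+07 rad/s
f₀ = ω₀/(2π) = 2.065 MHz

2.065 MHz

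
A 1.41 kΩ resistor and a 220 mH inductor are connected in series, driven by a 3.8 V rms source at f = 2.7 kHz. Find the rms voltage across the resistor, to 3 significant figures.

1.34 V

ω = 2πf = 16960 rad/s
X_L = ωL = 3730 Ω
Z = 1410 + j3730 Ω
|Z| = √(1410² + 3730²) = 3990 Ω
I = V/|Z| = 952 μA
V_R = I·|Z_R| = 0.000952 × 1410 = 1.34 V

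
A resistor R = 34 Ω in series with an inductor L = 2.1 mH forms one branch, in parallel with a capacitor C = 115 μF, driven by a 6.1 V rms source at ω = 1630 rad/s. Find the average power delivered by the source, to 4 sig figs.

1.083 W

X_L = ωL = 3.423 Ω
X_C = 1/(ωC) = 5.335 Ω
Branch 1 (R+jX_L): Z₁ = 34.00 + j3.423 Ω, |Z₁| = 34.17 Ω
Branch 2 (−jX_C): Z₂ = −j5.335 Ω
Parallel: Z = Z₁Z₂/(Z₁+Z₂), |Z| = 5.353 Ω, ∠Z = -81.03°
I = V/|Z| = 1.139 A
P = VI cos φ = 6.1 × 1.139 × cos(-81.03°) = 1.083 W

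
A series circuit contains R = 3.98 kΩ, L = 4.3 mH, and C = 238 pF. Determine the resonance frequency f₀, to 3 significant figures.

157 kHz

ω₀ = 1/√(LC) = 1/√(0.0043 × 2.38e-10) = 988500 rad/s
f₀ = ω₀/(2π) = 157 kHz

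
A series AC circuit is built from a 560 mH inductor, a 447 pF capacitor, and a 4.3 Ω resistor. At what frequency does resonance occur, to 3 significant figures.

ω₀ = 1/√(LC) = 1/√(0.56 × 4.47e-10) = 63210 rad/s
f₀ = ω₀/(2π) = 10.1 kHz

10.1 kHz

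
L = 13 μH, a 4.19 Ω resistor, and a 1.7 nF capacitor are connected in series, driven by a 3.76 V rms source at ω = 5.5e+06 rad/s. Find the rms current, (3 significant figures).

105 mA

X_L = ωL = 71.5 Ω
X_C = 1/(ωC) = 107 Ω
Net reactance X = X_L − X_C = -35.5 Ω
Z = 4.19 − j35.5 Ω
|Z| = √(4.19² + 35.5²) = 35.7 Ω
I = V/|Z| = 3.76/35.7 = 105 mA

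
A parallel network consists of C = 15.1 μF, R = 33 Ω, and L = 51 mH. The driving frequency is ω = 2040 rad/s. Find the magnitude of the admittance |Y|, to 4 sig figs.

X_L = ωL = 104.0 Ω
X_C = 1/(ωC) = 32.46 Ω
Parallel: admittances add. Y = 1/R + 1/(jωL) + jωC
Y = (0.03030 + j0.02119) S
|Y| = 0.03698 S → |Z| = 1/|Y| = 27.04 Ω, ∠Z = −∠Y = -34.97°

36.98 mS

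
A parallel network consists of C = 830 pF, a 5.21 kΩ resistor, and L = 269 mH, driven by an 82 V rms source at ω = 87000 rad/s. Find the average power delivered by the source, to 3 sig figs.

1.29 W

X_L = ωL = 23400 Ω
X_C = 1/(ωC) = 13800 Ω
Parallel: admittances add. Y = 1/R + 1/(jωL) + jωC
Y = (0.000192 + j2.95e-05) S
|Y| = 0.000194 S → |Z| = 1/|Y| = 5150 Ω, ∠Z = −∠Y = -8.73°
I = V/|Z| = 15.9 mA
P = VI cos φ = 82 × 0.0159 × cos(-8.73°) = 1.29 W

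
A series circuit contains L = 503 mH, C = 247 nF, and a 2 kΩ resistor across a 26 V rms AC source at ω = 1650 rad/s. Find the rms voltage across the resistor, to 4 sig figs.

20.19 V

X_L = ωL = 830.0 Ω
X_C = 1/(ωC) = 2454 Ω
Net reactance X = X_L − X_C = -1624 Ω
Z = 2000 − j1624 Ω
|Z| = √(2000² + 1624²) = 2576 Ω
I = V/|Z| = 10.09 mA
V_R = I·|Z_R| = 0.01009 × 2000 = 20.19 V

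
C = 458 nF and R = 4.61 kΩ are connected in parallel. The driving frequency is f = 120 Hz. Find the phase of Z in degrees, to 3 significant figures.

ω = 2πf = 754.0 rad/s
X_C = 1/(ωC) = 2900 Ω
Parallel: admittances add. Y = 1/R + jωC
Y = (0.000217 + j0.000345) S
|Y| = 0.000408 S → |Z| = 1/|Y| = 2450 Ω, ∠Z = −∠Y = -57.9°

-57.9°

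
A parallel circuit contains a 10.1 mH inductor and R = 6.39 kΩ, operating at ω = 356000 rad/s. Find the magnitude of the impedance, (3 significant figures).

X_L = ωL = 3600 Ω
Parallel: admittances add. Y = 1/R + 1/(jωL)
Y = (0.000156 − j0.000278) S
|Y| = 0.000319 S → |Z| = 1/|Y| = 3130 Ω, ∠Z = −∠Y = 60.6°

3130 Ω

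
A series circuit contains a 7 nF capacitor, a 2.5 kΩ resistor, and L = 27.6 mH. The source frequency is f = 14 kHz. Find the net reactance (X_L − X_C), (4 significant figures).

ω = 2πf = 87960 rad/s
X_L = ωL = 2428 Ω
X_C = 1/(ωC) = 1624 Ω
X = 2428 − 1624 = 803.8 Ω

803.8 Ω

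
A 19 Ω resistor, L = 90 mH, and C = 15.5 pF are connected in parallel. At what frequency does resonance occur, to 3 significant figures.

135 kHz

ω₀ = 1/√(LC) = 1/√(0.09 × 1.55e-11) = 846700 rad/s
f₀ = ω₀/(2π) = 135 kHz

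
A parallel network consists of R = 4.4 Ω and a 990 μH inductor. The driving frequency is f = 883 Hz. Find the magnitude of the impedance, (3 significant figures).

3.43 Ω

ω = 2πf = 5548 rad/s
X_L = ωL = 5.49 Ω
Parallel: admittances add. Y = 1/R + 1/(jωL)
Y = (0.227 − j0.182) S
|Y| = 0.291 S → |Z| = 1/|Y| = 3.43 Ω, ∠Z = −∠Y = 38.7°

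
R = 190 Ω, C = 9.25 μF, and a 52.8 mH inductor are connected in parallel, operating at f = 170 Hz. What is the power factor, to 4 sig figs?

0.5568

ω = 2πf = 1068 rad/s
X_L = ωL = 56.40 Ω
X_C = 1/(ωC) = 101.2 Ω
Parallel: admittances add. Y = 1/R + 1/(jωL) + jωC
Y = (0.005263 − j0.007851) S
|Y| = 0.009452 S → |Z| = 1/|Y| = 105.8 Ω, ∠Z = −∠Y = 56.16°
cos φ = cos(56.16°) = 0.5568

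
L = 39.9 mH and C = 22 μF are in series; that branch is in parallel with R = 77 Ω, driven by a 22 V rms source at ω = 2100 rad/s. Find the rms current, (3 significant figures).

X_L = ωL = 83.8 Ω
X_C = 1/(ωC) = 21.6 Ω
Branch 1: Z₁ = R = 77.0 Ω
Branch 2 (series LC): Z₂ = j(X_L − X_C) = j62.1 Ω
Parallel: Z = Z₁Z₂/(Z₁+Z₂), |Z| = 48.4 Ω, ∠Z = 51.1°
I = V/|Z| = 22/48.4 = 455 mA

455 mA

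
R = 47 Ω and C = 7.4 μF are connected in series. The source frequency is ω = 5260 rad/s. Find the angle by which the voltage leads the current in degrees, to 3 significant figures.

-28.7°

X_C = 1/(ωC) = 25.7 Ω
Z = 47.0 − j25.7 Ω
|Z| = √(47.0² + 25.7²) = 53.6 Ω
∠Z = arctan(-25.7/47.0) = -28.7°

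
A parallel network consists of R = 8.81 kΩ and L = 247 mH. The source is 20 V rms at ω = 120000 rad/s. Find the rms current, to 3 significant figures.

X_L = ωL = 29600 Ω
Parallel: admittances add. Y = 1/R + 1/(jωL)
Y = (0.000114 − j3.37e-05) S
|Y| = 0.000118 S → |Z| = 1/|Y| = 8440 Ω, ∠Z = −∠Y = 16.6°
I = V/|Z| = 20/8440 = 2.37 mA

2.37 mA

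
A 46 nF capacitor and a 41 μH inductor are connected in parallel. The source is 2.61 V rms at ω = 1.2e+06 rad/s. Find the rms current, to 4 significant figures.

91.02 mA

X_L = ωL = 49.20 Ω
X_C = 1/(ωC) = 18.12 Ω
Parallel: admittances add. Y = 1/(jωL) + jωC
Y = (0 + j0.03487) S
|Y| = 0.03487 S → |Z| = 1/|Y| = 28.67 Ω, ∠Z = −∠Y = -90.00°
I = V/|Z| = 2.61/28.67 = 91.02 mA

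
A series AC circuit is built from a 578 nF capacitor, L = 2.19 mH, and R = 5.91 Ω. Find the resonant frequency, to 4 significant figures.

4.473 kHz

ω₀ = 1/√(LC) = 1/√(0.00219 × 5.78e-07) = 28110 rad/s
f₀ = ω₀/(2π) = 4.473 kHz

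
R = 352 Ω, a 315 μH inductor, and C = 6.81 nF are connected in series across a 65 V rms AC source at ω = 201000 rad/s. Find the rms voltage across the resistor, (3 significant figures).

30.3 V

X_L = ωL = 63.3 Ω
X_C = 1/(ωC) = 731 Ω
Net reactance X = X_L − X_C = -667 Ω
Z = 352 − j667 Ω
|Z| = √(352² + 667²) = 754 Ω
I = V/|Z| = 86.2 mA
V_R = I·|Z_R| = 0.0862 × 352 = 30.3 V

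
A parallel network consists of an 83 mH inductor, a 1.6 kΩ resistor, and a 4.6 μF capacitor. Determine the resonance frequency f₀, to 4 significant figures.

257.6 Hz

ω₀ = 1/√(LC) = 1/√(0.083 × 4.6e-06) = 1618 rad/s
f₀ = ω₀/(2π) = 257.6 Hz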